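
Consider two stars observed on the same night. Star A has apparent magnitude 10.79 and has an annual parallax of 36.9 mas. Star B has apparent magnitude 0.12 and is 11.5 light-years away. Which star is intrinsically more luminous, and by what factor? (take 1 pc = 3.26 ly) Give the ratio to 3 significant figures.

Star A: p = 36.9 mas = 0.0369″ → d = 1/p = 27.10 pc
Star A: M = m − 5 log₁₀ d + 5 = 10.79 − 5·1.4330 + 5 = 8.625
Star B: d = 11.5 ly / 3.26 = 3.528 pc
Star B: M = m − 5 log₁₀ d + 5 = 0.12 − 5·0.5475 + 5 = 2.383
ΔM = M_A − M_B = 8.625 − (2.383) = 6.243; smaller M is more luminous → Star B.
L ratio = 10^(0.4 |ΔM|) = 10^2.497 = 314.1

Star B is more luminous, by a factor of 314.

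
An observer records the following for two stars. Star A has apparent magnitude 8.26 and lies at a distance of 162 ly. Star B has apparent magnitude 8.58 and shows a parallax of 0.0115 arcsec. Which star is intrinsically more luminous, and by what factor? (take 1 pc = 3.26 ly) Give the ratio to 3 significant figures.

Star B is more luminous, by a factor of 2.28.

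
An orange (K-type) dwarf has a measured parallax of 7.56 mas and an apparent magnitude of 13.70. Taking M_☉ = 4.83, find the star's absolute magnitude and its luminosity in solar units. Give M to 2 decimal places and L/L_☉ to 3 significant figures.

d = 1/p = 1000/7.56 mas = 132.3 pc
M = m − 5 log₁₀ d + 5 = 13.70 − 5·2.1215 + 5 = 8.093
M − M_☉ = 8.093 − 4.83 = 3.263
L/L_☉ = 10^(−0.4 × 3.263) = 0.04954

M ≈ 8.09; L/L_☉ ≈ 0.0495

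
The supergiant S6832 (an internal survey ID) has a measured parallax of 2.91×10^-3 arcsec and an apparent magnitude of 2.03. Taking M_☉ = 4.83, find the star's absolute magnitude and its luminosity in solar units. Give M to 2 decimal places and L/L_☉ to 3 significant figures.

M ≈ -5.65; L/L_☉ ≈ 15600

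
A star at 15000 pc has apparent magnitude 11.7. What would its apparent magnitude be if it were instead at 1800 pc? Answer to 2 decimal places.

m ≈ 7.10

Flux ∝ 1/d², so Δm = 5 log₁₀(d₂/d₁) = 5 log₁₀(1800/15000) = -4.604
m₂ = m₁ + Δm = 11.7 + (-4.604) = 7.096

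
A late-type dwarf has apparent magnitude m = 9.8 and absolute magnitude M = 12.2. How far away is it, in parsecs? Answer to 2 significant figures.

d ≈ 3.3 pc

Distance modulus: m − M = 9.8 − (12.2) = -2.400
m − M = 5 log₁₀ d − 5
log₁₀ d = (m − M)/5 + 1 = 0.5200
d = 10^0.5200 = 3.311 pc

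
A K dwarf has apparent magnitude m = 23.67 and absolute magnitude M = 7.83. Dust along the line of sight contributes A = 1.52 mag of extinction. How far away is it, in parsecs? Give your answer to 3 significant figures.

d ≈ 7310 pc

m − M = 5 log₁₀(d/10 pc) + A  ⇒  23.67 − (7.83) − 1.52 = 5 log₁₀(d/10)
14.320 = 5 log₁₀(d/10)
log₁₀ d = (m − M − A)/5 + 1 = 3.8640
d = 10^3.8640 = 7311 pc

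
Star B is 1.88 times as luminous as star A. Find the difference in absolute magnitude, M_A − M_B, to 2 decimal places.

M_A − M_B ≈ 0.69

Pogson: ΔM = −2.5 log₁₀(ratio) = −2.5 log₁₀(1.88) = −2.5 × 0.2742 = -0.685
Star B is brighter so has the smaller magnitude: M_A − M_B is positive.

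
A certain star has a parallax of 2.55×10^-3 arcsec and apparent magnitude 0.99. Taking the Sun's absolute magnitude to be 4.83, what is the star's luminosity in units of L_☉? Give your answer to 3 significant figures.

d = 1/p = 1/2.55×10^-3″ = 392.2 pc
M = m − 5 log₁₀ d + 5 = 0.99 − 5·2.5935 + 5 = -6.977
M − M_☉ = -6.977 − 4.83 = -11.807
L/L_☉ = 10^(−0.4 × -11.807) = 52830

L/L_☉ ≈ 52800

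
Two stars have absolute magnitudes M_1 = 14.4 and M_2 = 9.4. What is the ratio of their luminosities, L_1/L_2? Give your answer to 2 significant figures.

L_1/L_2 ≈ 0.010

ΔM = M_1 − M_2 = 5.0
L_1/L_2 = 10^(−0.4 ΔM) = 10^-2.000 = 0.01000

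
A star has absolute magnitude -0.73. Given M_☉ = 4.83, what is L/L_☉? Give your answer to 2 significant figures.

M − M_☉ = -0.73 − 4.83 = -5.560
L/L_☉ = 10^(−0.4 (M − M_☉)) = 10^2.224 = 167.5

L/L_☉ ≈ 170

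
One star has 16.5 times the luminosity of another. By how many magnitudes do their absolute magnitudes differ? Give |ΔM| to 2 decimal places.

Pogson: ΔM = −2.5 log₁₀(ratio) = −2.5 log₁₀(16.5) = −2.5 × 1.2175 = -3.044

|ΔM| ≈ 3.04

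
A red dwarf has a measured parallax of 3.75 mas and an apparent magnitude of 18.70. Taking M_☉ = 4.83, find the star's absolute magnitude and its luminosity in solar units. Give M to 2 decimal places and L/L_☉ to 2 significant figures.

d = 1/p = 1000/3.75 mas = 266.7 pc
M = m − 5 log₁₀ d + 5 = 18.70 − 5·2.4260 + 5 = 11.570
M − M_☉ = 11.570 − 4.83 = 6.740
L/L_☉ = 10^(−0.4 × 6.740) = 2.013×10^-3

M ≈ 11.57; L/L_☉ ≈ 2.0×10^-3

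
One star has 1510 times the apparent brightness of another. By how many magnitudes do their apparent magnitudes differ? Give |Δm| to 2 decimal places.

|Δm| ≈ 7.95

Pogson: Δm = −2.5 log₁₀(ratio) = −2.5 log₁₀(1510) = −2.5 × 3.1790 = -7.947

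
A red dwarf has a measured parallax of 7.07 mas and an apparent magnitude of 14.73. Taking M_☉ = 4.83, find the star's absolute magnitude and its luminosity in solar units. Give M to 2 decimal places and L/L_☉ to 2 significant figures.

M ≈ 8.98; L/L_☉ ≈ 0.022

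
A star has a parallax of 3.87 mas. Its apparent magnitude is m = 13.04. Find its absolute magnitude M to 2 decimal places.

M ≈ 5.98

p = 3.87 mas = 3.87×10^-3″ → d = 1/p = 258.4 pc
5 log₁₀(d/10 pc) = 5 log₁₀(258.4) − 5 = 7.061
M = m − 5 log₁₀(d/10) = 13.04 − 7.061 = 5.979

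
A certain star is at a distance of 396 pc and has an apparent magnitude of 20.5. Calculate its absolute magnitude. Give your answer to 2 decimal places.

M ≈ 12.51

5 log₁₀(d/10 pc) = 5 log₁₀(396.0) − 5 = 7.988
M = m − 5 log₁₀(d/10) = 20.5 − 7.988 = 12.512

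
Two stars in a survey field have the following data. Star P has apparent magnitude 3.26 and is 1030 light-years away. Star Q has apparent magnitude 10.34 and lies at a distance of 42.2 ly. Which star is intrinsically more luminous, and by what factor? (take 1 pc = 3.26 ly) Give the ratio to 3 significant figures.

Star P is more luminous, by a factor of 405000.

Star P: d = 1030 ly / 3.26 = 316.0 pc
Star P: M = m − 5 log₁₀ d + 5 = 3.26 − 5·2.4996 + 5 = -4.238
Star Q: d = 42.2 ly / 3.26 = 12.94 pc
Star Q: M = m − 5 log₁₀ d + 5 = 10.34 − 5·1.1121 + 5 = 9.780
ΔM = M_P − M_Q = -4.238 − (9.780) = -14.018; smaller M is more luminous → Star P.
L ratio = 10^(0.4 |ΔM|) = 10^5.607 = 404600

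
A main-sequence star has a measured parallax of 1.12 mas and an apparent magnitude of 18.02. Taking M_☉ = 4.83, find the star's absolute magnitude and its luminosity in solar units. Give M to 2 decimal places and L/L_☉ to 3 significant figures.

M ≈ 8.27; L/L_☉ ≈ 0.0422

d = 1/p = 1000/1.12 mas = 892.9 pc
M = m − 5 log₁₀ d + 5 = 18.02 − 5·2.9508 + 5 = 8.266
M − M_☉ = 8.266 − 4.83 = 3.436
L/L_☉ = 10^(−0.4 × 3.436) = 0.04222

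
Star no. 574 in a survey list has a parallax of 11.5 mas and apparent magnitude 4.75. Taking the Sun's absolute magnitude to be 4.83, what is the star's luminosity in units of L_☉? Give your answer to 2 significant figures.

d = 1/p = 1000/11.5 mas = 86.96 pc
M = m − 5 log₁₀ d + 5 = 4.75 − 5·1.9393 + 5 = 0.053
M − M_☉ = 0.053 − 4.83 = -4.777
L/L_☉ = 10^(−0.4 × -4.777) = 81.40

L/L_☉ ≈ 81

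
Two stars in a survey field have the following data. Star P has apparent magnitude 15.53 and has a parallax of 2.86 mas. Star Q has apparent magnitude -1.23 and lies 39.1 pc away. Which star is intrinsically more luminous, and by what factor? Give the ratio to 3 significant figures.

Star P: p = 2.86 mas = 2.86×10^-3″ → d = 1/p = 349.7 pc
Star P: M = m − 5 log₁₀ d + 5 = 15.53 − 5·2.5436 + 5 = 7.812
Star Q: M = m − 5 log₁₀ d + 5 = -1.23 − 5·1.5922 + 5 = -4.191
ΔM = M_P − M_Q = 7.812 − (-4.191) = 12.003; smaller M is more luminous → Star Q.
L ratio = 10^(0.4 |ΔM|) = 10^4.801 = 63250

Star Q is more luminous, by a factor of 63300.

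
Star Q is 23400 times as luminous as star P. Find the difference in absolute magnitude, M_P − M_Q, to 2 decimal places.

Pogson: ΔM = −2.5 log₁₀(ratio) = −2.5 log₁₀(23400) = −2.5 × 4.3692 = -10.923
Star Q is brighter so has the smaller magnitude: M_P − M_Q is positive.

M_P − M_Q ≈ 10.92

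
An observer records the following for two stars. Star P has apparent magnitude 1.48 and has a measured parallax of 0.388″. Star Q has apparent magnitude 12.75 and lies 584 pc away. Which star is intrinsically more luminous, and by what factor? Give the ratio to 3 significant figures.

Star P: d = 1/p = 1/0.388″ = 2.577 pc
Star P: M = m − 5 log₁₀ d + 5 = 1.48 − 5·0.4112 + 5 = 4.424
Star Q: M = m − 5 log₁₀ d + 5 = 12.75 − 5·2.7664 + 5 = 3.918
ΔM = M_P − M_Q = 4.424 − (3.918) = 0.506; smaller M is more luminous → Star Q.
L ratio = 10^(0.4 |ΔM|) = 10^0.202 = 1.594

Star Q is more luminous, by a factor of 1.59.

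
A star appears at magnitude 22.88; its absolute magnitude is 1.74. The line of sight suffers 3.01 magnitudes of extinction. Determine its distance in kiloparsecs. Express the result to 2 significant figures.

d ≈ 42 kpc

m − M = 5 log₁₀(d/10 pc) + A  ⇒  22.88 − (1.74) − 3.01 = 5 log₁₀(d/10)
18.130 = 5 log₁₀(d/10)
log₁₀ d = (m − M − A)/5 + 1 = 4.6260
d = 10^4.6260 = 42270 pc
= 42.27 kpc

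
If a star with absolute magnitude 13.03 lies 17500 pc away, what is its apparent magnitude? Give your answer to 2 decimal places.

m = M + 5 log₁₀ d − 5 = 13.03 + 5·4.2430 − 5 = 29.245

m ≈ 29.25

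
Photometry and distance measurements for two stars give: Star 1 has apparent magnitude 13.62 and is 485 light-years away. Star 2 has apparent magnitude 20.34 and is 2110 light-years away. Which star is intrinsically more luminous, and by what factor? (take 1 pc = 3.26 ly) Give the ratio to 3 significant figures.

Star 1: d = 485 ly / 3.26 = 148.8 pc
Star 1: M = m − 5 log₁₀ d + 5 = 13.62 − 5·2.1725 + 5 = 7.757
Star 2: d = 2110 ly / 3.26 = 647.2 pc
Star 2: M = m − 5 log₁₀ d + 5 = 20.34 − 5·2.8111 + 5 = 11.285
ΔM = M_1 − M_2 = 7.757 − (11.285) = -3.527; smaller M is more luminous → Star 1.
L ratio = 10^(0.4 |ΔM|) = 10^1.411 = 25.76

Star 1 is more luminous, by a factor of 25.8.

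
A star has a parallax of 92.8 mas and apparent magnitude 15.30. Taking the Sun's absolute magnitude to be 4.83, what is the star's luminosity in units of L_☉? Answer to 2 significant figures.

d = 1/p = 1000/92.8 mas = 10.78 pc
M = m − 5 log₁₀ d + 5 = 15.30 − 5·1.0325 + 5 = 15.138
M − M_☉ = 15.138 − 4.83 = 10.308
L/L_☉ = 10^(−0.4 × 10.308) = 7.532×10^-5

L/L_☉ ≈ 7.5×10^-5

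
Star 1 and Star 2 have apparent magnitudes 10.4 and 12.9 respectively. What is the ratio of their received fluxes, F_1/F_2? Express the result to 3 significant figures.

F_1/F_2 ≈ 10.0

Δm = 10.4 − (12.9) = -2.5
Flux ratio = 10^(−0.4 Δm) = 10^(−0.4 × -2.5) = 10^1.000 = 10.00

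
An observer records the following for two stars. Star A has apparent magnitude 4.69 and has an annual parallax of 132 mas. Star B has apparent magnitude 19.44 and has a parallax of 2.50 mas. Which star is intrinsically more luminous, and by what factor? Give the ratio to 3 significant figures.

Star A: p = 132 mas = 0.132″ → d = 1/p = 7.576 pc
Star A: M = m − 5 log₁₀ d + 5 = 4.69 − 5·0.8794 + 5 = 5.293
Star B: p = 2.50 mas = 2.50×10^-3″ → d = 1/p = 400.0 pc
Star B: M = m − 5 log₁₀ d + 5 = 19.44 − 5·2.6021 + 5 = 11.430
ΔM = M_A − M_B = 5.293 − (11.430) = -6.137; smaller M is more luminous → Star A.
L ratio = 10^(0.4 |ΔM|) = 10^2.455 = 284.9

Star A is more luminous, by a factor of 285.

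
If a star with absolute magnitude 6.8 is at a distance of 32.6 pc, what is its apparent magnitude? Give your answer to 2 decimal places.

m ≈ 9.37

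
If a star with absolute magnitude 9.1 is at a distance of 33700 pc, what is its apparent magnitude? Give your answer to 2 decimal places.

m ≈ 26.74

m = M + 5 log₁₀ d − 5 = 9.1 + 5·4.5276 − 5 = 26.738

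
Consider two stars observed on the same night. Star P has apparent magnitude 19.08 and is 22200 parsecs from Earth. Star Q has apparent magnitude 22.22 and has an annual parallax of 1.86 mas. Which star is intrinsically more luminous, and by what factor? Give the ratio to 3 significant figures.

Star P is more luminous, by a factor of 30700.

Star P: M = m − 5 log₁₀ d + 5 = 19.08 − 5·4.3464 + 5 = 2.348
Star Q: p = 1.86 mas = 1.86×10^-3″ → d = 1/p = 537.6 pc
Star Q: M = m − 5 log₁₀ d + 5 = 22.22 − 5·2.7305 + 5 = 13.568
ΔM = M_P − M_Q = 2.348 − (13.568) = -11.219; smaller M is more luminous → Star P.
L ratio = 10^(0.4 |ΔM|) = 10^4.488 = 30740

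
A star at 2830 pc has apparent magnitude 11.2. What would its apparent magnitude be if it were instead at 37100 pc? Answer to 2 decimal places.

m ≈ 16.79

Flux ∝ 1/d², so Δm = 5 log₁₀(d₂/d₁) = 5 log₁₀(37100/2830) = 5.588
m₂ = m₁ + Δm = 11.2 + (5.588) = 16.788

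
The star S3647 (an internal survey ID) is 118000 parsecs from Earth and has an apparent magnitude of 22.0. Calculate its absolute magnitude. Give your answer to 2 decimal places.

5 log₁₀(d/10 pc) = 5 log₁₀(118000) − 5 = 20.359
M = m − 5 log₁₀(d/10) = 22.0 − 20.359 = 1.641

M ≈ 1.64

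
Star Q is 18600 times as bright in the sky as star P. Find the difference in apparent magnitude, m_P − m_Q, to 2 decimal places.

m_P − m_Q ≈ 10.67

Pogson: Δm = −2.5 log₁₀(ratio) = −2.5 log₁₀(18600) = −2.5 × 4.2695 = -10.674
Star Q is brighter so has the smaller magnitude: m_P − m_Q is positive.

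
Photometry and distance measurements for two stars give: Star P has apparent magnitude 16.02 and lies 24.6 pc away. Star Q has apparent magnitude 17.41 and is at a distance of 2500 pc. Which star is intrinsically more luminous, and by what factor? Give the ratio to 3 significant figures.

Star P: M = m − 5 log₁₀ d + 5 = 16.02 − 5·1.3909 + 5 = 14.065
Star Q: M = m − 5 log₁₀ d + 5 = 17.41 − 5·3.3979 + 5 = 5.420
ΔM = M_P − M_Q = 14.065 − (5.420) = 8.645; smaller M is more luminous → Star Q.
L ratio = 10^(0.4 |ΔM|) = 10^3.458 = 2871

Star Q is more luminous, by a factor of 2870.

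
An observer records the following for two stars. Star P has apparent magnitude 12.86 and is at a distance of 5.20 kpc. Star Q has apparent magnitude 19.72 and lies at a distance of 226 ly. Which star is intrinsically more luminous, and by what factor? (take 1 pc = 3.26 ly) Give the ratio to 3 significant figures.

Star P is more luminous, by a factor of 3.12×10^6.

Star P: d = 5.20 kpc = 5200 pc
Star P: M = m − 5 log₁₀ d + 5 = 12.86 − 5·3.7160 + 5 = -0.720
Star Q: d = 226 ly / 3.26 = 69.33 pc
Star Q: M = m − 5 log₁₀ d + 5 = 19.72 − 5·1.8409 + 5 = 15.516
ΔM = M_P − M_Q = -0.720 − (15.516) = -16.236; smaller M is more luminous → Star P.
L ratio = 10^(0.4 |ΔM|) = 10^6.494 = 3.121×10^6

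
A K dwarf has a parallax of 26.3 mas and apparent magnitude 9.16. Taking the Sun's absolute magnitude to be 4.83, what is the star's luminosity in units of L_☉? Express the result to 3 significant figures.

L/L_☉ ≈ 0.268

d = 1/p = 1000/26.3 mas = 38.02 pc
M = m − 5 log₁₀ d + 5 = 9.16 − 5·1.5800 + 5 = 6.260
M − M_☉ = 6.260 − 4.83 = 1.430
L/L_☉ = 10^(−0.4 × 1.430) = 0.2680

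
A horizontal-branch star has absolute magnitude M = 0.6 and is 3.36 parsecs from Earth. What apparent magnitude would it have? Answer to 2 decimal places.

m = M + 5 log₁₀ d − 5 = 0.6 + 5·0.5263 − 5 = -1.768

m ≈ -1.77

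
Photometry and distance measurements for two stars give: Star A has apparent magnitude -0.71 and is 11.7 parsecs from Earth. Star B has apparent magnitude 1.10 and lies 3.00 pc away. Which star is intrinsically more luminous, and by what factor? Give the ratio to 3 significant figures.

Star A: M = m − 5 log₁₀ d + 5 = -0.71 − 5·1.0682 + 5 = -1.051
Star B: M = m − 5 log₁₀ d + 5 = 1.10 − 5·0.4771 + 5 = 3.714
ΔM = M_A − M_B = -1.051 − (3.714) = -4.765; smaller M is more luminous → Star A.
L ratio = 10^(0.4 |ΔM|) = 10^1.906 = 80.56

Star A is more luminous, by a factor of 80.6.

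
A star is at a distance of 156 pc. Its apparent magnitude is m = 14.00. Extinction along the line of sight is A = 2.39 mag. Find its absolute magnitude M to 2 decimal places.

5 log₁₀(d/10 pc) = 5 log₁₀(156.0) − 5 = 5.966
M = m − 5 log₁₀(d/10) − A = 14.00 − 5.966 − 2.39 = 5.644

M ≈ 5.64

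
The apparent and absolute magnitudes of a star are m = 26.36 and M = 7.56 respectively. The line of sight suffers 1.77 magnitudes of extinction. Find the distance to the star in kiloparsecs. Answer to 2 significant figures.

d ≈ 25 kpc

m − M = 5 log₁₀(d/10 pc) + A  ⇒  26.36 − (7.56) − 1.77 = 5 log₁₀(d/10)
17.030 = 5 log₁₀(d/10)
log₁₀ d = (m − M − A)/5 + 1 = 4.4060
d = 10^4.4060 = 25470 pc
= 25.47 kpc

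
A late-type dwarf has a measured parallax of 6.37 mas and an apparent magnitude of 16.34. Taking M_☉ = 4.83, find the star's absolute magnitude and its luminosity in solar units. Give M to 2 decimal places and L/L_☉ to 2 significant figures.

d = 1/p = 1000/6.37 mas = 157.0 pc
M = m − 5 log₁₀ d + 5 = 16.34 − 5·2.1959 + 5 = 10.361
M − M_☉ = 10.361 − 4.83 = 5.531
L/L_☉ = 10^(−0.4 × 5.531) = 6.134×10^-3

M ≈ 10.36; L/L_☉ ≈ 6.1×10^-3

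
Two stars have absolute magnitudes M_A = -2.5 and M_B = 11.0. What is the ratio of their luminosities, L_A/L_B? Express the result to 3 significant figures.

ΔM = M_A − M_B = -13.5
L_A/L_B = 10^(−0.4 ΔM) = 10^5.400 = 251200

L_A/L_B ≈ 251000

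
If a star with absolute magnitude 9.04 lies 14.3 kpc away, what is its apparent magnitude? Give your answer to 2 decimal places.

d = 14.3 kpc = 14300 pc
m = M + 5 log₁₀ d − 5 = 9.04 + 5·4.1553 − 5 = 24.817

m ≈ 24.82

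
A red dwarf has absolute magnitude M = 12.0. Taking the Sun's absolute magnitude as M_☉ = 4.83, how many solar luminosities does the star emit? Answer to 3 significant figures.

L/L_☉ ≈ 1.36×10^-3

M − M_☉ = 12.0 − 4.83 = 7.170
L/L_☉ = 10^(−0.4 (M − M_☉)) = 10^-2.868 = 1.355×10^-3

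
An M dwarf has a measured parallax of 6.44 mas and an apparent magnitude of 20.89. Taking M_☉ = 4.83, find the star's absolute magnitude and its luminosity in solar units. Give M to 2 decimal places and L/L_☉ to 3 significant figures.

d = 1/p = 1000/6.44 mas = 155.3 pc
M = m − 5 log₁₀ d + 5 = 20.89 − 5·2.1911 + 5 = 14.934
M − M_☉ = 14.934 − 4.83 = 10.104
L/L_☉ = 10^(−0.4 × 10.104) = 9.083×10^-5

M ≈ 14.93; L/L_☉ ≈ 9.08×10^-5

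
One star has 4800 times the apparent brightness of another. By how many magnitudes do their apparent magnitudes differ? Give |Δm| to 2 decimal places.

|Δm| ≈ 9.20

Pogson: Δm = −2.5 log₁₀(ratio) = −2.5 log₁₀(4800) = −2.5 × 3.6812 = -9.203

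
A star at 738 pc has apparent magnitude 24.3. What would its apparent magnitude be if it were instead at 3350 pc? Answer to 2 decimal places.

Flux ∝ 1/d², so Δm = 5 log₁₀(d₂/d₁) = 5 log₁₀(3350/738) = 3.285
m₂ = m₁ + Δm = 24.3 + (3.285) = 27.585

m ≈ 27.58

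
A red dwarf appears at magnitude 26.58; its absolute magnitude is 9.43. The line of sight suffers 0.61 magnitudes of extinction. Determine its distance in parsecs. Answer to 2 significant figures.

m − M = 5 log₁₀(d/10 pc) + A  ⇒  26.58 − (9.43) − 0.61 = 5 log₁₀(d/10)
16.540 = 5 log₁₀(d/10)
log₁₀ d = (m − M − A)/5 + 1 = 4.3080
d = 10^4.3080 = 20320 pc

d ≈ 20000 pc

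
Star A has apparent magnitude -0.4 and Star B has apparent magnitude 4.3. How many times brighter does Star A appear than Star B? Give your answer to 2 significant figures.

76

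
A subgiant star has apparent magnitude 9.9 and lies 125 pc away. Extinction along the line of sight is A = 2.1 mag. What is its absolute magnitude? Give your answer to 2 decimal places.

5 log₁₀(d/10 pc) = 5 log₁₀(125.0) − 5 = 5.485
M = m − 5 log₁₀(d/10) − A = 9.9 − 5.485 − 2.1 = 2.315

M ≈ 2.32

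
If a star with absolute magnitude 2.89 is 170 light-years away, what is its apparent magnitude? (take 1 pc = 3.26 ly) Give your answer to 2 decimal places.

m ≈ 6.48

d = 170 ly / 3.26 = 52.15 pc
m = M + 5 log₁₀ d − 5 = 2.89 + 5·1.7172 − 5 = 6.476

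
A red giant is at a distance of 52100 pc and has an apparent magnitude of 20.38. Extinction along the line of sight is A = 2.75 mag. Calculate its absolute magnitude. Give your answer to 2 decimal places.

5 log₁₀(d/10 pc) = 5 log₁₀(52100) − 5 = 18.584
M = m − 5 log₁₀(d/10) − A = 20.38 − 18.584 − 2.75 = -0.954

M ≈ -0.95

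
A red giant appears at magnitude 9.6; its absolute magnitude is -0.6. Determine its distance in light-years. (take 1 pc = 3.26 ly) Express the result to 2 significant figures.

d ≈ 3600 ly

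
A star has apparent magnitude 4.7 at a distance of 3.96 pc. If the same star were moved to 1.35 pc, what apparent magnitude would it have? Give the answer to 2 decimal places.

m ≈ 2.36

Flux ∝ 1/d², so Δm = 5 log₁₀(d₂/d₁) = 5 log₁₀(1.35/3.96) = -2.337
m₂ = m₁ + Δm = 4.7 + (-2.337) = 2.363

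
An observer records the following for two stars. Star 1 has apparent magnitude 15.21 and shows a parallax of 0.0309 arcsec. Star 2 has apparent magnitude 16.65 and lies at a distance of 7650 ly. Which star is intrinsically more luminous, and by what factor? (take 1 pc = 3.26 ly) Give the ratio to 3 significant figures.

Star 2 is more luminous, by a factor of 1400.

Star 1: d = 1/p = 1/0.0309″ = 32.36 pc
Star 1: M = m − 5 log₁₀ d + 5 = 15.21 − 5·1.5100 + 5 = 12.660
Star 2: d = 7650 ly / 3.26 = 2347 pc
Star 2: M = m − 5 log₁₀ d + 5 = 16.65 − 5·3.3704 + 5 = 4.798
ΔM = M_1 − M_2 = 12.660 − (4.798) = 7.862; smaller M is more luminous → Star 2.
L ratio = 10^(0.4 |ΔM|) = 10^3.145 = 1396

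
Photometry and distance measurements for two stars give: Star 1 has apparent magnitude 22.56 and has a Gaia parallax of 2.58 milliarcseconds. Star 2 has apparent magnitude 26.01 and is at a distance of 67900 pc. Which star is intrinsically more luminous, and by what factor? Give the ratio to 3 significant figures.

Star 2 is more luminous, by a factor of 1280.

Star 1: p = 2.58 mas = 2.58×10^-3″ → d = 1/p = 387.6 pc
Star 1: M = m − 5 log₁₀ d + 5 = 22.56 − 5·2.5884 + 5 = 14.618
Star 2: M = m − 5 log₁₀ d + 5 = 26.01 − 5·4.8319 + 5 = 6.851
ΔM = M_1 − M_2 = 14.618 − (6.851) = 7.767; smaller M is more luminous → Star 2.
L ratio = 10^(0.4 |ΔM|) = 10^3.107 = 1279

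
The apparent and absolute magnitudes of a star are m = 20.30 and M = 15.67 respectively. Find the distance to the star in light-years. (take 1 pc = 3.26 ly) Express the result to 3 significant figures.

d ≈ 275 ly

μ = m − M = 4.630
m − M = 5 log₁₀ d − 5
log₁₀ d = (m − M)/5 + 1 = 1.9260
d = 10^1.9260 = 84.33 pc
= 274.9 ly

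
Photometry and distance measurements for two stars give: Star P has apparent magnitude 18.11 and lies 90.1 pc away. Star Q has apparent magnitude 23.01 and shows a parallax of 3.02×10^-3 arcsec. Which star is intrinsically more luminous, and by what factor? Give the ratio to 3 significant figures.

Star P is more luminous, by a factor of 6.75.

Star P: M = m − 5 log₁₀ d + 5 = 18.11 − 5·1.9547 + 5 = 13.336
Star Q: d = 1/p = 1/3.02×10^-3″ = 331.1 pc
Star Q: M = m − 5 log₁₀ d + 5 = 23.01 − 5·2.5200 + 5 = 15.410
ΔM = M_P − M_Q = 13.336 − (15.410) = -2.074; smaller M is more luminous → Star P.
L ratio = 10^(0.4 |ΔM|) = 10^0.829 = 6.752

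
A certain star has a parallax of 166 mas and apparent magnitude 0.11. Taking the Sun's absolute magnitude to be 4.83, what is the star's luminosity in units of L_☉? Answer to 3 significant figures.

d = 1/p = 1000/166 mas = 6.024 pc
M = m − 5 log₁₀ d + 5 = 0.11 − 5·0.7799 + 5 = 1.211
M − M_☉ = 1.211 − 4.83 = -3.619
L/L_☉ = 10^(−0.4 × -3.619) = 28.04

L/L_☉ ≈ 28.0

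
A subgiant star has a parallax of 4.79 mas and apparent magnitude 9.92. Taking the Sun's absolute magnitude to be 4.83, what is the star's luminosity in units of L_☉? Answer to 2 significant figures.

L/L_☉ ≈ 4.0

d = 1/p = 1000/4.79 mas = 208.8 pc
M = m − 5 log₁₀ d + 5 = 9.92 − 5·2.3197 + 5 = 3.322
M − M_☉ = 3.322 − 4.83 = -1.508
L/L_☉ = 10^(−0.4 × -1.508) = 4.012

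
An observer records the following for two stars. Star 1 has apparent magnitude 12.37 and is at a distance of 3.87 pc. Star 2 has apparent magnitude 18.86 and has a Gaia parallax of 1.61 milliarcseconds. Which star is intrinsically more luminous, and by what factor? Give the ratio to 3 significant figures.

Star 1: M = m − 5 log₁₀ d + 5 = 12.37 − 5·0.5877 + 5 = 14.431
Star 2: p = 1.61 mas = 1.61×10^-3″ → d = 1/p = 621.1 pc
Star 2: M = m − 5 log₁₀ d + 5 = 18.86 − 5·2.7932 + 5 = 9.894
ΔM = M_1 − M_2 = 14.431 − (9.894) = 4.537; smaller M is more luminous → Star 2.
L ratio = 10^(0.4 |ΔM|) = 10^1.815 = 65.30

Star 2 is more luminous, by a factor of 65.3.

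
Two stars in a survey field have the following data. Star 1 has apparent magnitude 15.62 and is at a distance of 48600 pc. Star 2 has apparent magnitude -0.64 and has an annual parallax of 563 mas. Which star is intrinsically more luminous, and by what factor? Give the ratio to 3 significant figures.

Star 1: M = m − 5 log₁₀ d + 5 = 15.62 − 5·4.6866 + 5 = -2.813
Star 2: p = 563 mas = 0.563″ → d = 1/p = 1.776 pc
Star 2: M = m − 5 log₁₀ d + 5 = -0.64 − 5·0.2495 + 5 = 3.113
ΔM = M_1 − M_2 = -2.813 − (3.113) = -5.926; smaller M is more luminous → Star 1.
L ratio = 10^(0.4 |ΔM|) = 10^2.370 = 234.6

Star 1 is more luminous, by a factor of 235.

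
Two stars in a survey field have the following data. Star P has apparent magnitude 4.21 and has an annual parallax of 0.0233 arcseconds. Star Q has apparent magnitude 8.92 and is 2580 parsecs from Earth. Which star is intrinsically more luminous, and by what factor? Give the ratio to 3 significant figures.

Star Q is more luminous, by a factor of 47.2.

Star P: d = 1/p = 1/0.0233″ = 42.92 pc
Star P: M = m − 5 log₁₀ d + 5 = 4.21 − 5·1.6326 + 5 = 1.047
Star Q: M = m − 5 log₁₀ d + 5 = 8.92 − 5·3.4116 + 5 = -3.138
ΔM = M_P − M_Q = 1.047 − (-3.138) = 4.185; smaller M is more luminous → Star Q.
L ratio = 10^(0.4 |ΔM|) = 10^1.674 = 47.20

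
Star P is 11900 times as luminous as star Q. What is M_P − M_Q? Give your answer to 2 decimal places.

M_P − M_Q ≈ -10.19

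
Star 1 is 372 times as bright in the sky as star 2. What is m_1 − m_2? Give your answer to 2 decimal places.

Pogson: Δm = −2.5 log₁₀(ratio) = −2.5 log₁₀(372) = −2.5 × 2.5705 = -6.426
Star 1 is brighter, so it has the smaller magnitude: the difference is negative.

m_1 − m_2 ≈ -6.43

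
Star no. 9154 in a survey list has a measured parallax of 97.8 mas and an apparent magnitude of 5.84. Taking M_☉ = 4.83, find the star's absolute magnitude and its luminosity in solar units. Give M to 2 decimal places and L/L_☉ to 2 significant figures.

M ≈ 5.79; L/L_☉ ≈ 0.41

d = 1/p = 1000/97.8 mas = 10.22 pc
M = m − 5 log₁₀ d + 5 = 5.84 − 5·1.0097 + 5 = 5.792
M − M_☉ = 5.792 − 4.83 = 0.962
L/L_☉ = 10^(−0.4 × 0.962) = 0.4124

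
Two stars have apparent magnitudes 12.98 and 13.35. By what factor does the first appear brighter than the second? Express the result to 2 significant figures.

1.4

Δm = 12.98 − (13.35) = -0.37
Flux ratio = 10^(−0.4 Δm) = 10^(−0.4 × -0.37) = 10^0.148 = 1.406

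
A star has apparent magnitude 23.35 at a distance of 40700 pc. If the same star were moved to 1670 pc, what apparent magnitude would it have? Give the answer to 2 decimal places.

m ≈ 16.42

Flux ∝ 1/d², so Δm = 5 log₁₀(d₂/d₁) = 5 log₁₀(1670/40700) = -6.934
m₂ = m₁ + Δm = 23.35 + (-6.934) = 16.416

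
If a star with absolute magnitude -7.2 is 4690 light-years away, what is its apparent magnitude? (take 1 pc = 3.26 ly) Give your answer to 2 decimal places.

m ≈ 3.59

d = 4690 ly / 3.26 = 1439 pc
m = M + 5 log₁₀ d − 5 = -7.2 + 5·3.1580 − 5 = 3.590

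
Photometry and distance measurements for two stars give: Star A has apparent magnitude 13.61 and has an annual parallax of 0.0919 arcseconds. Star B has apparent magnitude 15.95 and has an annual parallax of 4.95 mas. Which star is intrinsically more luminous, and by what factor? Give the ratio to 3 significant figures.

Star A: d = 1/p = 1/0.0919″ = 10.88 pc
Star A: M = m − 5 log₁₀ d + 5 = 13.61 − 5·1.0367 + 5 = 13.427
Star B: p = 4.95 mas = 4.95×10^-3″ → d = 1/p = 202.0 pc
Star B: M = m − 5 log₁₀ d + 5 = 15.95 − 5·2.3054 + 5 = 9.423
ΔM = M_A − M_B = 13.427 − (9.423) = 4.004; smaller M is more luminous → Star B.
L ratio = 10^(0.4 |ΔM|) = 10^1.601 = 39.94

Star B is more luminous, by a factor of 39.9.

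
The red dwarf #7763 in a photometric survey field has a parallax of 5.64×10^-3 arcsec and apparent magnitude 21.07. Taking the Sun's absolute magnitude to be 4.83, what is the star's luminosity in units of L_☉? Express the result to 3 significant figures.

L/L_☉ ≈ 1.00×10^-4

d = 1/p = 1/5.64×10^-3″ = 177.3 pc
M = m − 5 log₁₀ d + 5 = 21.07 − 5·2.2487 + 5 = 14.826
M − M_☉ = 14.826 − 4.83 = 9.996
L/L_☉ = 10^(−0.4 × 9.996) = 1.003×10^-4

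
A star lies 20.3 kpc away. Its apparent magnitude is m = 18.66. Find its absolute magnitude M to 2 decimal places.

d = 20.3 kpc = 20300 pc
5 log₁₀(d/10 pc) = 5 log₁₀(20300) − 5 = 16.537
M = m − 5 log₁₀(d/10) = 18.66 − 16.537 = 2.123

M ≈ 2.12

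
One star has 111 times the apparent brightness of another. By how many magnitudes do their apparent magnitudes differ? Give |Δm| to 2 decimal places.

|Δm| ≈ 5.11

Pogson: Δm = −2.5 log₁₀(ratio) = −2.5 log₁₀(111) = −2.5 × 2.0453 = -5.113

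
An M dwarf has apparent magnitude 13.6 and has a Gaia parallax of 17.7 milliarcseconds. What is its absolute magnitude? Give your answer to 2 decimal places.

M ≈ 9.84

p = 17.7 mas = 0.0177″ → d = 1/p = 56.50 pc
5 log₁₀(d/10 pc) = 5 log₁₀(56.50) − 5 = 3.760
M = m − 5 log₁₀(d/10) = 13.6 − 3.760 = 9.840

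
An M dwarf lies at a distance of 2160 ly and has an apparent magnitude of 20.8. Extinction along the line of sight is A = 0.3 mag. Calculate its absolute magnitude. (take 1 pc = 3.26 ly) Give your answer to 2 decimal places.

M ≈ 11.39

d = 2160 ly / 3.26 = 662.6 pc
5 log₁₀(d/10 pc) = 5 log₁₀(662.6) − 5 = 9.106
M = m − 5 log₁₀(d/10) − A = 20.8 − 9.106 − 0.3 = 11.394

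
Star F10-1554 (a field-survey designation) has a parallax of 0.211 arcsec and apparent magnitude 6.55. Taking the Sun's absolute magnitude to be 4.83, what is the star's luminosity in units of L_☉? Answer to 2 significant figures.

d = 1/p = 1/0.211″ = 4.739 pc
M = m − 5 log₁₀ d + 5 = 6.55 − 5·0.6757 + 5 = 8.171
M − M_☉ = 8.171 − 4.83 = 3.341
L/L_☉ = 10^(−0.4 × 3.341) = 0.04607

L/L_☉ ≈ 0.046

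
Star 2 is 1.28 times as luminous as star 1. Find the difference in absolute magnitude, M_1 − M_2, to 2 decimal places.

Pogson: ΔM = −2.5 log₁₀(ratio) = −2.5 log₁₀(1.28) = −2.5 × 0.1072 = -0.268
Star 2 is brighter so has the smaller magnitude: M_1 − M_2 is positive.

M_1 − M_2 ≈ 0.27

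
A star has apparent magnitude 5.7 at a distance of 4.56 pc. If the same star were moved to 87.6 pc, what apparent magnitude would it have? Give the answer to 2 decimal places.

m ≈ 12.12

Flux ∝ 1/d², so Δm = 5 log₁₀(d₂/d₁) = 5 log₁₀(87.6/4.56) = 6.418
m₂ = m₁ + Δm = 5.7 + (6.418) = 12.118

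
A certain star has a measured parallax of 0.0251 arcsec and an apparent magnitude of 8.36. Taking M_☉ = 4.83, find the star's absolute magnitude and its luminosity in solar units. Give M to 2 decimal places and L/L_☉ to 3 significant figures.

d = 1/p = 1/0.0251″ = 39.84 pc
M = m − 5 log₁₀ d + 5 = 8.36 − 5·1.6003 + 5 = 5.358
M − M_☉ = 5.358 − 4.83 = 0.528
L/L_☉ = 10^(−0.4 × 0.528) = 0.6147

M ≈ 5.36; L/L_☉ ≈ 0.615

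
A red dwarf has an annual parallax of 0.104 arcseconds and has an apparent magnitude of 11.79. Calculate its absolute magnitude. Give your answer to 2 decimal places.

M ≈ 11.88

d = 1/p = 1/0.104″ = 9.615 pc
5 log₁₀(d/10 pc) = 5 log₁₀(9.615) − 5 = -0.085
M = m − 5 log₁₀(d/10) = 11.79 + 0.085 = 11.875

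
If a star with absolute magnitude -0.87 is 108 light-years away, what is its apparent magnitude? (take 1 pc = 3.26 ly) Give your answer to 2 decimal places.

m ≈ 1.73

d = 108 ly / 3.26 = 33.13 pc
m = M + 5 log₁₀ d − 5 = -0.87 + 5·1.5202 − 5 = 1.731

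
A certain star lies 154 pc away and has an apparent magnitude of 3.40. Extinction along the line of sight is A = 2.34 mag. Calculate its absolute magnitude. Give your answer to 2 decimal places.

M ≈ -4.88

5 log₁₀(d/10 pc) = 5 log₁₀(154.0) − 5 = 5.938
M = m − 5 log₁₀(d/10) − A = 3.40 − 5.938 − 2.34 = -4.878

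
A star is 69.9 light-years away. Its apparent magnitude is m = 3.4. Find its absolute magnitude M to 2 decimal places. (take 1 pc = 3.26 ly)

M ≈ 1.74

d = 69.9 ly / 3.26 = 21.44 pc
5 log₁₀(d/10 pc) = 5 log₁₀(21.44) − 5 = 1.656
M = m − 5 log₁₀(d/10) = 3.4 − 1.656 = 1.744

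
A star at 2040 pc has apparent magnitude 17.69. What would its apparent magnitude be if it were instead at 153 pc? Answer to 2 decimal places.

m ≈ 12.07

Flux ∝ 1/d², so Δm = 5 log₁₀(d₂/d₁) = 5 log₁₀(153/2040) = -5.625
m₂ = m₁ + Δm = 17.69 + (-5.625) = 12.065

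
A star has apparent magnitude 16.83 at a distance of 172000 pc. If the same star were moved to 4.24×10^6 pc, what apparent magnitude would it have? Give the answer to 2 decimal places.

Flux ∝ 1/d², so Δm = 5 log₁₀(d₂/d₁) = 5 log₁₀(4.24×10^6/172000) = 6.959
m₂ = m₁ + Δm = 16.83 + (6.959) = 23.789

m ≈ 23.79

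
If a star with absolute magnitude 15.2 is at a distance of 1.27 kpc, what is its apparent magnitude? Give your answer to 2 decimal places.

m ≈ 25.72

d = 1.27 kpc = 1270 pc
m = M + 5 log₁₀ d − 5 = 15.2 + 5·3.1038 − 5 = 25.719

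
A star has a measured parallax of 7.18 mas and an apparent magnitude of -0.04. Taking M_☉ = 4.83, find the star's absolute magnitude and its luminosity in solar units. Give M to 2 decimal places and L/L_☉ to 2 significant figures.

d = 1/p = 1000/7.18 mas = 139.3 pc
M = m − 5 log₁₀ d + 5 = -0.04 − 5·2.1439 + 5 = -5.759
M − M_☉ = -5.759 − 4.83 = -10.589
L/L_☉ = 10^(−0.4 × -10.589) = 17210

M ≈ -5.76; L/L_☉ ≈ 17000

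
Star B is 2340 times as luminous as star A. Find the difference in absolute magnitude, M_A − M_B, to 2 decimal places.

M_A − M_B ≈ 8.42

Pogson: ΔM = −2.5 log₁₀(ratio) = −2.5 log₁₀(2340) = −2.5 × 3.3692 = -8.423
Star B is brighter so has the smaller magnitude: M_A − M_B is positive.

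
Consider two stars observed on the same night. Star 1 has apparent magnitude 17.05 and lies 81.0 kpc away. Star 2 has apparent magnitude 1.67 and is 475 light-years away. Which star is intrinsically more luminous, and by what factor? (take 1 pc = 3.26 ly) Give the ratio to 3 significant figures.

Star 2 is more luminous, by a factor of 4.59.

Star 1: d = 81.0 kpc = 81000 pc
Star 1: M = m − 5 log₁₀ d + 5 = 17.05 − 5·4.9085 + 5 = -2.492
Star 2: d = 475 ly / 3.26 = 145.7 pc
Star 2: M = m − 5 log₁₀ d + 5 = 1.67 − 5·2.1635 + 5 = -4.147
ΔM = M_1 − M_2 = -2.492 − (-4.147) = 1.655; smaller M is more luminous → Star 2.
L ratio = 10^(0.4 |ΔM|) = 10^0.662 = 4.592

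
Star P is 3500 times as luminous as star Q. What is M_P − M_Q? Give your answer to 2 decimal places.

M_P − M_Q ≈ -8.86

Pogson: ΔM = −2.5 log₁₀(ratio) = −2.5 log₁₀(3500) = −2.5 × 3.5441 = -8.860
Star P is brighter, so it has the smaller magnitude: the difference is negative.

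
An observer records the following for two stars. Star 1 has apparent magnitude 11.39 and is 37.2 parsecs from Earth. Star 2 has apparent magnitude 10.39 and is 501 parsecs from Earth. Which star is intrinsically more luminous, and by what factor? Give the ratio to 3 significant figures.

Star 1: M = m − 5 log₁₀ d + 5 = 11.39 − 5·1.5705 + 5 = 8.537
Star 2: M = m − 5 log₁₀ d + 5 = 10.39 − 5·2.6998 + 5 = 1.891
ΔM = M_1 − M_2 = 8.537 − (1.891) = 6.646; smaller M is more luminous → Star 2.
L ratio = 10^(0.4 |ΔM|) = 10^2.659 = 455.6

Star 2 is more luminous, by a factor of 456.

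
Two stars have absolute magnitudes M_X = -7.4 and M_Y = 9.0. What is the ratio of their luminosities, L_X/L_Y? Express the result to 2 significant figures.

L_X/L_Y ≈ 3.6×10^6

ΔM = M_X − M_Y = -16.4
L_X/L_Y = 10^(−0.4 ΔM) = 10^6.560 = 3.631×10^6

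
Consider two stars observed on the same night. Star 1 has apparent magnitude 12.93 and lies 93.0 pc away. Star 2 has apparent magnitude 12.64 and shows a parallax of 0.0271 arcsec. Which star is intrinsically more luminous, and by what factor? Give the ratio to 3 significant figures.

Star 1 is more luminous, by a factor of 4.86.

Star 1: M = m − 5 log₁₀ d + 5 = 12.93 − 5·1.9685 + 5 = 8.088
Star 2: d = 1/p = 1/0.0271″ = 36.90 pc
Star 2: M = m − 5 log₁₀ d + 5 = 12.64 − 5·1.5670 + 5 = 9.805
ΔM = M_1 − M_2 = 8.088 − (9.805) = -1.717; smaller M is more luminous → Star 1.
L ratio = 10^(0.4 |ΔM|) = 10^0.687 = 4.863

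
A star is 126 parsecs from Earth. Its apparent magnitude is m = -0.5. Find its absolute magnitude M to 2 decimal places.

5 log₁₀(d/10 pc) = 5 log₁₀(126.0) − 5 = 5.502
M = m − 5 log₁₀(d/10) = -0.5 − 5.502 = -6.002

M ≈ -6.00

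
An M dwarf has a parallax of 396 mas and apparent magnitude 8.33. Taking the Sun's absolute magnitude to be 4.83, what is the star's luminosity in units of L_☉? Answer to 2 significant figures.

L/L_☉ ≈ 2.5×10^-3

d = 1/p = 1000/396 mas = 2.525 pc
M = m − 5 log₁₀ d + 5 = 8.33 − 5·0.4023 + 5 = 11.318
M − M_☉ = 11.318 − 4.83 = 6.488
L/L_☉ = 10^(−0.4 × 6.488) = 2.539×10^-3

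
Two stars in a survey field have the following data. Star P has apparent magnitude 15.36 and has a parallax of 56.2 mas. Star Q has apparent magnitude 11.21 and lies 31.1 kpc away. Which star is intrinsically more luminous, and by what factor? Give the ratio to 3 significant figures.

Star P: p = 56.2 mas = 0.0562″ → d = 1/p = 17.79 pc
Star P: M = m − 5 log₁₀ d + 5 = 15.36 − 5·1.2503 + 5 = 14.109
Star Q: d = 31.1 kpc = 31100 pc
Star Q: M = m − 5 log₁₀ d + 5 = 11.21 − 5·4.4928 + 5 = -6.254
ΔM = M_P − M_Q = 14.109 − (-6.254) = 20.362; smaller M is more luminous → Star Q.
L ratio = 10^(0.4 |ΔM|) = 10^8.145 = 1.396×10^8

Star Q is more luminous, by a factor of 1.40×10^8.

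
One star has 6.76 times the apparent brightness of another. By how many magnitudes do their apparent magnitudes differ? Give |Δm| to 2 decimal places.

|Δm| ≈ 2.07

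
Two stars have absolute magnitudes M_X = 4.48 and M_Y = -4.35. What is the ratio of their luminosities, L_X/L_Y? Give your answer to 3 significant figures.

L_X/L_Y ≈ 2.94×10^-4

ΔM = M_X − M_Y = 8.83
L_X/L_Y = 10^(−0.4 ΔM) = 10^-3.532 = 2.938×10^-4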